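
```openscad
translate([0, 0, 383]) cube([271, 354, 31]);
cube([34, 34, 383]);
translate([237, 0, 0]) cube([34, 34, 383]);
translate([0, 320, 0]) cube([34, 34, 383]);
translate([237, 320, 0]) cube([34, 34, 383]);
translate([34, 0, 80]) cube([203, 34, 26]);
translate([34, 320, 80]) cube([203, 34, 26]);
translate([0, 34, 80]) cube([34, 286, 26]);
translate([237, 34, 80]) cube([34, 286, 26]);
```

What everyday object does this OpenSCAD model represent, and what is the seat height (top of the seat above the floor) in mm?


A stool. The seat height is 414 mm.

A 271×354×31 slab at z = 383 on four corner posts — a stool. The seat top is 383 + 31 = 414 mm.


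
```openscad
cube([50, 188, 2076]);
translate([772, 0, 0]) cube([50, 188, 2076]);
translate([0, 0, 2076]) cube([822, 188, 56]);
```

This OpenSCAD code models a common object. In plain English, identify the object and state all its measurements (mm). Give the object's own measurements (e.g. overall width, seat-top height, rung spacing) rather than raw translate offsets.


A door frame. The clear opening is 722 mm wide and 2076 mm high. Two 50 mm wide jambs, 188 mm deep, stand either side of the opening from the floor to the top of the opening. A 56 mm thick head sits across the top of both jambs, spanning the full outside width of the frame.


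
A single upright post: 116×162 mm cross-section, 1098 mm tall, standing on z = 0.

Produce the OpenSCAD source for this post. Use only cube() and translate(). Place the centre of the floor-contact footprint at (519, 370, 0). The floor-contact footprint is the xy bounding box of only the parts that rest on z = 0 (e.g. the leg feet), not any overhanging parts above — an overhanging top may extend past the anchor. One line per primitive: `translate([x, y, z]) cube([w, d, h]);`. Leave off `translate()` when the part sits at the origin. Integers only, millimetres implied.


translate([461, 289, 0]) cube([116, 162, 1098]);


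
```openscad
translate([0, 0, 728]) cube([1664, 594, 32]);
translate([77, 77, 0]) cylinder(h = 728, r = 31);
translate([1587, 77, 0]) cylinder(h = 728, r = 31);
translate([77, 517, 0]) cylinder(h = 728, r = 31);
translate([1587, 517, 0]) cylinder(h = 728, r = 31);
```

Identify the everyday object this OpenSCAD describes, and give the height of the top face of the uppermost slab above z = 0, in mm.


A table. The table height is 760 mm.

A 1664×594×32 slab sits at z = 728 on four Ø62 mm round legs — a table. The top surface is at 728 + 32 = 760 mm.


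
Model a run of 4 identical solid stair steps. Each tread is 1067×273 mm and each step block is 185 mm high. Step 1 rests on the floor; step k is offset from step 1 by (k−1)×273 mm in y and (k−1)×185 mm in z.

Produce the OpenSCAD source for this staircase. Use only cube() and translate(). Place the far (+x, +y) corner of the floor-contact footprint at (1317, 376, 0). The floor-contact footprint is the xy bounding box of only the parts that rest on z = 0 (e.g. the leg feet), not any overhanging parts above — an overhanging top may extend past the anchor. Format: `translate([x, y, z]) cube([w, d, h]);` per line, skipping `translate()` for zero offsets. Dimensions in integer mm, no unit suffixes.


translate([250, 103, 0]) cube([1067, 273, 185]);
translate([250, 376, 185]) cube([1067, 273, 185]);
translate([250, 649, 370]) cube([1067, 273, 185]);
translate([250, 922, 555]) cube([1067, 273, 185]);


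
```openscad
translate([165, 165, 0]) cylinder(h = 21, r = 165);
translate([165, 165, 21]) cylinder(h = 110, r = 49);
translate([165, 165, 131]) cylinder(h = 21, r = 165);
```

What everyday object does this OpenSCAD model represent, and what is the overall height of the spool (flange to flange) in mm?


A spool. The overall height is 152 mm.

Three coaxial cylinders, large–small–large — a spool. Two 21 mm flanges and a 110 mm core give 21 + 110 + 21 = 152 mm.


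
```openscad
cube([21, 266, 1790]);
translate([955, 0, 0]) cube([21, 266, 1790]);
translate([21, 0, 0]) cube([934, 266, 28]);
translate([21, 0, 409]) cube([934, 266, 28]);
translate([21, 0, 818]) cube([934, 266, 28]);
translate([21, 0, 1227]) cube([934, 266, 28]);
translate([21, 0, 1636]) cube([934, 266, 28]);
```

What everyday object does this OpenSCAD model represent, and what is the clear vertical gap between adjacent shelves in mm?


A bookshelf. The clear shelf gap is 381 mm.

Two tall side panels with 5 horizontal boards between them — a bookshelf. The first two shelf undersides are at z = 0 and z = 409; with shelf thickness 28, the clear gap is 409 − 0 − 28 = 381 mm.


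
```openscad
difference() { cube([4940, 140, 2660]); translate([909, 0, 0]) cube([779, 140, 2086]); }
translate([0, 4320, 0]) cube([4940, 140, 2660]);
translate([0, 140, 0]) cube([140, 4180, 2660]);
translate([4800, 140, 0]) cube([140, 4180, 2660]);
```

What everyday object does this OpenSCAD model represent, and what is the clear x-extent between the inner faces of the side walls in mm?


A single room. The interior width is 4660 mm.

Four walls enclosing a rectangle with a door in the front wall — a room. Outside width 4940 minus two 140 mm walls gives 4660 mm.


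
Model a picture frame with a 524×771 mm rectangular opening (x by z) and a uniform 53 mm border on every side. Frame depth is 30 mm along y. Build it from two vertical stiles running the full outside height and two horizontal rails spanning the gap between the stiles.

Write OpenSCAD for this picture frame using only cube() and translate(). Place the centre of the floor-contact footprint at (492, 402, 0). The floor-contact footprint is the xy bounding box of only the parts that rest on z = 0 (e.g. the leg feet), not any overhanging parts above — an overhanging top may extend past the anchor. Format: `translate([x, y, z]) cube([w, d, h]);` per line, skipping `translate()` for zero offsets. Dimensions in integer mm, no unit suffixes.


translate([177, 387, 0]) cube([53, 30, 877]);
translate([754, 387, 0]) cube([53, 30, 877]);
translate([230, 387, 0]) cube([524, 30, 53]);
translate([230, 387, 824]) cube([524, 30, 53]);


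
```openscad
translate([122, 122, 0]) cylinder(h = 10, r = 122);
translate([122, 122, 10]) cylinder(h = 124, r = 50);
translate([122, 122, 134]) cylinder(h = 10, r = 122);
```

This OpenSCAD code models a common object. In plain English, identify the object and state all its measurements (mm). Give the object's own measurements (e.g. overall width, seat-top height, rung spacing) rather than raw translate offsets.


A spool: two coaxial disc flanges of radius 122 mm and thickness 10 mm, joined by a core cylinder of radius 50 mm and height 124 mm. The lower flange rests on z = 0 and the three cylinders share a vertical axis.


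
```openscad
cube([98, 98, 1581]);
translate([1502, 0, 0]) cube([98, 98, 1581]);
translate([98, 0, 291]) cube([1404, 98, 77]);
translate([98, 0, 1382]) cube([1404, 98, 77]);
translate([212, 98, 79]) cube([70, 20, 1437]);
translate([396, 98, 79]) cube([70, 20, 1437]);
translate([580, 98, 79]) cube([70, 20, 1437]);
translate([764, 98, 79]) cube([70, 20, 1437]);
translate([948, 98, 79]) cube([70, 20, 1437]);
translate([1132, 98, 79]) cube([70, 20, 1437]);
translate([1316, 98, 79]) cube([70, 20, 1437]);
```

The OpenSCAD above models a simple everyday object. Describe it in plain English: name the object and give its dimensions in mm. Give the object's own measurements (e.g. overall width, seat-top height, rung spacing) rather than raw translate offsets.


A fence section. Two 98×98 mm posts, 1581 mm tall, stand on the floor with a clear span of 1404 mm between their inner faces. Two horizontal rails of 98×77 mm section span the gap between the posts with their undersides at z = 291 mm and z = 1382 mm, flush with the posts' −y face. 7 pickets, each 70 mm wide, 20 mm thick and 1437 mm tall, are fixed to the +y face of the rails with their bottoms at z = 79 mm, spaced across the span with a 114 mm gap after the −x post and between neighbouring pickets, with 116 mm left before the +x post.


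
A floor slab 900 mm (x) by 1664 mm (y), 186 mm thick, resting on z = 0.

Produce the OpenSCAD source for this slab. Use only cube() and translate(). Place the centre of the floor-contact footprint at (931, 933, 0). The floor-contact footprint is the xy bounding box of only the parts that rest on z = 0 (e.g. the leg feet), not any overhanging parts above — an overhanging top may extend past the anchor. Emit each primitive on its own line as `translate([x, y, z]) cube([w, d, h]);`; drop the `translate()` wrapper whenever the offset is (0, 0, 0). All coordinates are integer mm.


translate([481, 101, 0]) cube([900, 1664, 186]);


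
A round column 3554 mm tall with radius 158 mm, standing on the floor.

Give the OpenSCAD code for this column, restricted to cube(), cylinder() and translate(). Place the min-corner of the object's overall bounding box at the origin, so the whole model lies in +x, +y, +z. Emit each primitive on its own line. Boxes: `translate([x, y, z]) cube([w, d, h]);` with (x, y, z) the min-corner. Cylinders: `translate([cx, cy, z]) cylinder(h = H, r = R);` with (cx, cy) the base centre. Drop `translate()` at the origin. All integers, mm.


translate([158, 158, 0]) cylinder(h = 3554, r = 158);


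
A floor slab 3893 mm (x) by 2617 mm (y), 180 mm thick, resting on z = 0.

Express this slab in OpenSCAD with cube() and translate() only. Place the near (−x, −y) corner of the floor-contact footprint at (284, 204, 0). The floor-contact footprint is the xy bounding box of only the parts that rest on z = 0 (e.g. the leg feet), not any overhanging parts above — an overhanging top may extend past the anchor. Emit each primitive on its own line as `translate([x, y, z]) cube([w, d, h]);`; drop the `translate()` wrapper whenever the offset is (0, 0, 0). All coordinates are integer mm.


translate([284, 204, 0]) cube([3893, 2617, 180]);


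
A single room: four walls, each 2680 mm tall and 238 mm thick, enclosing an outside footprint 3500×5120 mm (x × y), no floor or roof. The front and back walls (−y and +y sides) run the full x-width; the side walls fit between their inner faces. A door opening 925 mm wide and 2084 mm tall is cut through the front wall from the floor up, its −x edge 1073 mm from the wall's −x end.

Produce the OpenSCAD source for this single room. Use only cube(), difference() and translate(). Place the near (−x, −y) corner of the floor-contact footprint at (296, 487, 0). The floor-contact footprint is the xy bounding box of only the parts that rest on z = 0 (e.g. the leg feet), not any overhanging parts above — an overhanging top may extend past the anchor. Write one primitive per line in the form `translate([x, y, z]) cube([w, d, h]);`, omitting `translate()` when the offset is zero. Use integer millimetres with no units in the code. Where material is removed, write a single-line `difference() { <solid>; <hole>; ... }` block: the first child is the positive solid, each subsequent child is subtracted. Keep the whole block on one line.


difference() { translate([296, 487, 0]) cube([3500, 238, 2680]); translate([1369, 487, 0]) cube([925, 238, 2084]); }
translate([296, 5369, 0]) cube([3500, 238, 2680]);
translate([296, 725, 0]) cube([238, 4644, 2680]);
translate([3558, 725, 0]) cube([238, 4644, 2680]);


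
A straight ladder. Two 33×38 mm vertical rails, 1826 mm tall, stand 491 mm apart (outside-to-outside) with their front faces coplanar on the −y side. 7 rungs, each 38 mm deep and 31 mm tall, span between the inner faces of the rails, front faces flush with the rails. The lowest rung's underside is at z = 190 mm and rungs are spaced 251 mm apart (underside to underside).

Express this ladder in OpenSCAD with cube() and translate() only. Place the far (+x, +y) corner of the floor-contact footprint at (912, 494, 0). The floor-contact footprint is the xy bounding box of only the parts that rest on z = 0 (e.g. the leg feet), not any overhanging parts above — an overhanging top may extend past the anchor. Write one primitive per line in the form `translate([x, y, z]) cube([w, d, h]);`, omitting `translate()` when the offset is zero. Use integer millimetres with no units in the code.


// rung span = 491 - 2*33 = 425
// rung[k] z = 190 + k*251
translate([421, 456, 0]) cube([33, 38, 1826]);
translate([879, 456, 0]) cube([33, 38, 1826]);
translate([454, 456, 190]) cube([425, 38, 31]);
translate([454, 456, 441]) cube([425, 38, 31]);
translate([454, 456, 692]) cube([425, 38, 31]);
translate([454, 456, 943]) cube([425, 38, 31]);
translate([454, 456, 1194]) cube([425, 38, 31]);
translate([454, 456, 1445]) cube([425, 38, 31]);
translate([454, 456, 1696]) cube([425, 38, 31]);


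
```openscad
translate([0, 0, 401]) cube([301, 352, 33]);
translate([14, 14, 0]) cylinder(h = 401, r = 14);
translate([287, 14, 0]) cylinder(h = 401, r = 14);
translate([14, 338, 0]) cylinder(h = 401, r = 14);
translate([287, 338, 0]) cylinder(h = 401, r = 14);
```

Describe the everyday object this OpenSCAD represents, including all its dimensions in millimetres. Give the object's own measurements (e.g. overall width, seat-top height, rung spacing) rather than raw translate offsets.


A simple wooden stool: a rectangular seat 301 mm (x) by 352 mm (y), 33 mm thick, top face at z = 434 mm, on four round legs, each 28 mm in diameter. The legs rest on z = 0, each leg's axis is inset half a diameter from the nearest pair of seat edges (so the leg's bounding box is flush with the corner).


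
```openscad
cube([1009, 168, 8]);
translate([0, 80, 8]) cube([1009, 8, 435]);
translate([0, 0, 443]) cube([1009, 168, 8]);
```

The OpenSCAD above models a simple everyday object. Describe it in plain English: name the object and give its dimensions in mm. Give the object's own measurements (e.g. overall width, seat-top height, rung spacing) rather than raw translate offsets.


An I-beam lying along x, 1009 mm long. Overall section height 451 mm. Two flanges 168 mm wide (y) and 8 mm thick, one on the floor and one at the top; a web 8 mm thick runs between them, centred on the flange width.


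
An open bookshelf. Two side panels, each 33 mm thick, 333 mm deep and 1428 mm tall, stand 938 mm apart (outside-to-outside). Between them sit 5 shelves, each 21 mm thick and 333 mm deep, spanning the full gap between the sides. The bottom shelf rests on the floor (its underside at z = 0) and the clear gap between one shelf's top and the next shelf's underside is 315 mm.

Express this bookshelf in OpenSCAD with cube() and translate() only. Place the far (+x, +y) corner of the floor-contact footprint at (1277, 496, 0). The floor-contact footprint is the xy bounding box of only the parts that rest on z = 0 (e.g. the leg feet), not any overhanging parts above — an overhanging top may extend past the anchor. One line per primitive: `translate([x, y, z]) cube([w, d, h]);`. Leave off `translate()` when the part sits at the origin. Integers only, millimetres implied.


translate([339, 163, 0]) cube([33, 333, 1428]);
translate([1244, 163, 0]) cube([33, 333, 1428]);
translate([372, 163, 0]) cube([872, 333, 21]);
translate([372, 163, 336]) cube([872, 333, 21]);
translate([372, 163, 672]) cube([872, 333, 21]);
translate([372, 163, 1008]) cube([872, 333, 21]);
translate([372, 163, 1344]) cube([872, 333, 21]);


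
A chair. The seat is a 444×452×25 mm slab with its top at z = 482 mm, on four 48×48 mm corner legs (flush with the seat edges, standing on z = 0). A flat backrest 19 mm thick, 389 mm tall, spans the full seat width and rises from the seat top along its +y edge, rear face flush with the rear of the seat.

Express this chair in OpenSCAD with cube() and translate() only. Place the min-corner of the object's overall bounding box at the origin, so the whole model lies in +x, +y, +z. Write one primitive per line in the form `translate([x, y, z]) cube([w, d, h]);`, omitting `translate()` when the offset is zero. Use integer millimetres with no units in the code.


translate([0, 0, 457]) cube([444, 452, 25]);
cube([48, 48, 457]);
translate([396, 0, 0]) cube([48, 48, 457]);
translate([0, 404, 0]) cube([48, 48, 457]);
translate([396, 404, 0]) cube([48, 48, 457]);
translate([0, 433, 482]) cube([444, 19, 389]);


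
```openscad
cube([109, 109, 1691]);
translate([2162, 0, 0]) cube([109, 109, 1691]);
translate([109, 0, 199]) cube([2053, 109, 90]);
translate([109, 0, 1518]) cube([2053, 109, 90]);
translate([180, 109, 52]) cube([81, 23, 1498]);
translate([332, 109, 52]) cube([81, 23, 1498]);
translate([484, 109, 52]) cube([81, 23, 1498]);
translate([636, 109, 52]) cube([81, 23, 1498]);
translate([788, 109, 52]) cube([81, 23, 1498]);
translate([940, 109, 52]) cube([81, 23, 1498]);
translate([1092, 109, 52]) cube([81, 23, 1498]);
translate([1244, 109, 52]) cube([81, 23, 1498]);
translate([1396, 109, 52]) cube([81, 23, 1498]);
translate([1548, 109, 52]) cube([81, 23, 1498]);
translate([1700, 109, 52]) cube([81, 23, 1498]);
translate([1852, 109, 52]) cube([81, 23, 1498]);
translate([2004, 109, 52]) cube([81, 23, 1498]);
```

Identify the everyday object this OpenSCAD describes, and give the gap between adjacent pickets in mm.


A fence section. The picket gap is 71 mm.

Two posts, two rails, 13 pickets — a fence section. Span 2053 mm holds 13 pickets of 81 mm with 14 equal gaps: ⌊(2053 − 13·81) / 14⌋ = 71 mm.


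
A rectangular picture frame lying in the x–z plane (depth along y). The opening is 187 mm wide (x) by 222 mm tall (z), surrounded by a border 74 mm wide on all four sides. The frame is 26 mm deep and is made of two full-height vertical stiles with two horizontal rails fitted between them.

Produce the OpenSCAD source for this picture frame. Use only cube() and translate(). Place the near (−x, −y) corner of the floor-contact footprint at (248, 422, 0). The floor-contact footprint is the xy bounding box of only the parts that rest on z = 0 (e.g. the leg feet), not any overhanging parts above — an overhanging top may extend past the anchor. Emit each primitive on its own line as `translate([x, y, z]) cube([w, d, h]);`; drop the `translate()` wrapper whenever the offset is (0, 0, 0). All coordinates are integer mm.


translate([248, 422, 0]) cube([74, 26, 370]);
translate([509, 422, 0]) cube([74, 26, 370]);
translate([322, 422, 0]) cube([187, 26, 74]);
translate([322, 422, 296]) cube([187, 26, 74]);


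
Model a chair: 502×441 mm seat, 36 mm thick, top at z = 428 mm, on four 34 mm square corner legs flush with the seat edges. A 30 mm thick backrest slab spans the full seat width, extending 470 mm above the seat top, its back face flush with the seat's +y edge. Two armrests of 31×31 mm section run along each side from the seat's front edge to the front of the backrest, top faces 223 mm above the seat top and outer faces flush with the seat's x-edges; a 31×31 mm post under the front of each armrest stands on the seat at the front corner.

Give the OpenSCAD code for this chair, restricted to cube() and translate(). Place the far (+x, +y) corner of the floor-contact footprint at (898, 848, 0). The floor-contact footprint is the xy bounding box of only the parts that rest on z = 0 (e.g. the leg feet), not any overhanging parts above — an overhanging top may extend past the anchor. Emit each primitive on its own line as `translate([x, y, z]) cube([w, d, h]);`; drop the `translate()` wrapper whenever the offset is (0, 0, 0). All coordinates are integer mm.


// leg_h = 428 - 36 = 392
// arm post h = 223 - 31 = 192
translate([396, 407, 392]) cube([502, 441, 36]);
translate([396, 407, 0]) cube([34, 34, 392]);
translate([864, 407, 0]) cube([34, 34, 392]);
translate([396, 814, 0]) cube([34, 34, 392]);
translate([864, 814, 0]) cube([34, 34, 392]);
translate([396, 818, 428]) cube([502, 30, 470]);
translate([396, 407, 620]) cube([31, 411, 31]);
translate([867, 407, 620]) cube([31, 411, 31]);
translate([396, 407, 428]) cube([31, 31, 192]);
translate([867, 407, 428]) cube([31, 31, 192]);


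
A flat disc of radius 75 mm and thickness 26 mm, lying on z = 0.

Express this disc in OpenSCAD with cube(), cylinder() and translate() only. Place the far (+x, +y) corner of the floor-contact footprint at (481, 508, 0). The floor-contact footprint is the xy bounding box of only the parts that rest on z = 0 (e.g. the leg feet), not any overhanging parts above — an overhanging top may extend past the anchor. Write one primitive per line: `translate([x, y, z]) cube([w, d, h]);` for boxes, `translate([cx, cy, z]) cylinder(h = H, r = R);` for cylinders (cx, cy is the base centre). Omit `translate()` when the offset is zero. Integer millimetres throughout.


translate([406, 433, 0]) cylinder(h = 26, r = 75);


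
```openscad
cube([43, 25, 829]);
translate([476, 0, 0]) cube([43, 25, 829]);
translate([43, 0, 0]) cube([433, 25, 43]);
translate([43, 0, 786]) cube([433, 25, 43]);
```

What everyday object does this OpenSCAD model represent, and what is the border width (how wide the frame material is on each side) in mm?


A picture frame. The border width is 43 mm.

Four thin pieces enclosing a rectangular opening — a picture frame. The two full-height stiles are 829 mm tall; the top rail sits at z = 786 and is 43 mm tall, so the border above the opening is 829 − 786 = 43 mm, matching the stile x-width.


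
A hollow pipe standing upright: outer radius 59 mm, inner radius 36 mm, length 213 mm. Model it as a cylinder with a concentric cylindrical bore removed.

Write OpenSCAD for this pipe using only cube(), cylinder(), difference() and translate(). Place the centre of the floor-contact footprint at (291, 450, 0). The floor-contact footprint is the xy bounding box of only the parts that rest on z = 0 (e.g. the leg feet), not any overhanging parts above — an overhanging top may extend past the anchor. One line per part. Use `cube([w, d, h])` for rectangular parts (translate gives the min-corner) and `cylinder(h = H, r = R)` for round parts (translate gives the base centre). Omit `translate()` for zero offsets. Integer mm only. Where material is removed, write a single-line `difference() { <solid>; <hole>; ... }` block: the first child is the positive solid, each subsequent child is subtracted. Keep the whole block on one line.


difference() { translate([291, 450, 0]) cylinder(h = 213, r = 59); translate([291, 450, 0]) cylinder(h = 213, r = 36); }


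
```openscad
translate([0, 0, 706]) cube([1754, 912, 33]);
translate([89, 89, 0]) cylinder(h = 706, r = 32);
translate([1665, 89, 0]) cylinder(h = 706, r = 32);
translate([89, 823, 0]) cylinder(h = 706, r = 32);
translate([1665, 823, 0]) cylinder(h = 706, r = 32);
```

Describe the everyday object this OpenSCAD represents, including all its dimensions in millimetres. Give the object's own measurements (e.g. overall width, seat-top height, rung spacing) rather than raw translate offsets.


A table: top 1754 mm (x) × 912 mm (y), 33 mm thick, upper face at z = 739 mm, on four round legs of 64 mm diameter, each leg's bounding box inset 57 mm from the nearest pair of top edges from z = 0 to the bottom of the top.


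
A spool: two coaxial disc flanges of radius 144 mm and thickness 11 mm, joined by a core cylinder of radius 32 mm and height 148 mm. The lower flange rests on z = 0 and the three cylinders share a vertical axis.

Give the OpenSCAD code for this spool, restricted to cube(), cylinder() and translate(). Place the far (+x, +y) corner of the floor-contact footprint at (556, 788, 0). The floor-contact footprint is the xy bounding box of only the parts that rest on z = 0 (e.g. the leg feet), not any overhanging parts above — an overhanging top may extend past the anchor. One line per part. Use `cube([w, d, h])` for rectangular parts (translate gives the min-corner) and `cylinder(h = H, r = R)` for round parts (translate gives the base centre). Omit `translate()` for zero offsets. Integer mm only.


translate([412, 644, 0]) cylinder(h = 11, r = 144);
translate([412, 644, 11]) cylinder(h = 148, r = 32);
translate([412, 644, 159]) cylinder(h = 11, r = 144);


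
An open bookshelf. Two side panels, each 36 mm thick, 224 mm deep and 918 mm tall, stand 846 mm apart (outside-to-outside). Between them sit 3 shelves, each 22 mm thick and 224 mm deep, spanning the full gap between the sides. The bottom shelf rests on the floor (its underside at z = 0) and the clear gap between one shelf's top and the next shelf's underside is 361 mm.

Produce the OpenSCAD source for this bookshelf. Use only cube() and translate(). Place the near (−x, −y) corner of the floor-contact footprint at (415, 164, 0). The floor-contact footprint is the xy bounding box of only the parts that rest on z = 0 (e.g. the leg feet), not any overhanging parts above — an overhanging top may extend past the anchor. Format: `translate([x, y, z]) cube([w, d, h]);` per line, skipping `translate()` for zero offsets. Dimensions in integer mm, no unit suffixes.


translate([415, 164, 0]) cube([36, 224, 918]);
translate([1225, 164, 0]) cube([36, 224, 918]);
translate([451, 164, 0]) cube([774, 224, 22]);
translate([451, 164, 383]) cube([774, 224, 22]);
translate([451, 164, 766]) cube([774, 224, 22]);


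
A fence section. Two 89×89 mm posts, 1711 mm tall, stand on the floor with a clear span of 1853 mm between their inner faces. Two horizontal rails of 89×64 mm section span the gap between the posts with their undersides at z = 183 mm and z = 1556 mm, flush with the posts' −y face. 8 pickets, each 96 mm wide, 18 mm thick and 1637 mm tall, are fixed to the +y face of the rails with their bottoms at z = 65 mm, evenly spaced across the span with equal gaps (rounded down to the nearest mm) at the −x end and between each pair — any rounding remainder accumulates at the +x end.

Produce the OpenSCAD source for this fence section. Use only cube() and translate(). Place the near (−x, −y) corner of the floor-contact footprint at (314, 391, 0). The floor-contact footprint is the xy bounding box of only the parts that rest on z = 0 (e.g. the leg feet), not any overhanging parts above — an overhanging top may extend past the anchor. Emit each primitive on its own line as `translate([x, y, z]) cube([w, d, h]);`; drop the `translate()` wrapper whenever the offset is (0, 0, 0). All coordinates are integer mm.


translate([314, 391, 0]) cube([89, 89, 1711]);
translate([2256, 391, 0]) cube([89, 89, 1711]);
translate([403, 391, 183]) cube([1853, 89, 64]);
translate([403, 391, 1556]) cube([1853, 89, 64]);
translate([523, 480, 65]) cube([96, 18, 1637]);
translate([739, 480, 65]) cube([96, 18, 1637]);
translate([955, 480, 65]) cube([96, 18, 1637]);
translate([1171, 480, 65]) cube([96, 18, 1637]);
translate([1387, 480, 65]) cube([96, 18, 1637]);
translate([1603, 480, 65]) cube([96, 18, 1637]);
translate([1819, 480, 65]) cube([96, 18, 1637]);
translate([2035, 480, 65]) cube([96, 18, 1637]);


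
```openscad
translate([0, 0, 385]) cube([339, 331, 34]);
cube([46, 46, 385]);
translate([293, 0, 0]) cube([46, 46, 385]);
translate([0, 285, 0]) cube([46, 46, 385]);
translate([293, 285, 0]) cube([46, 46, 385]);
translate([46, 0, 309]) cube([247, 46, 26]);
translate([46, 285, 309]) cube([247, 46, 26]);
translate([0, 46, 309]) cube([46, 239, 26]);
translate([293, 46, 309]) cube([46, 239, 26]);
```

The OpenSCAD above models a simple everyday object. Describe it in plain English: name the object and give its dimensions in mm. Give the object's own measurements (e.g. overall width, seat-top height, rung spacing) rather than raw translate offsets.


A four-legged stool. The seat is a 339×331×34 mm slab whose top surface is at z = 419 mm; four square legs, each 46×46 mm in cross-section, run from the floor (z = 0) to the underside of the seat, each flush with a corner of the seat. Four stretchers, 46 mm wide and 26 mm tall, connect adjacent legs with their undersides at z = 309 mm, each running between the inner faces of the legs it joins and aligned with the legs' outer faces on the other axis.


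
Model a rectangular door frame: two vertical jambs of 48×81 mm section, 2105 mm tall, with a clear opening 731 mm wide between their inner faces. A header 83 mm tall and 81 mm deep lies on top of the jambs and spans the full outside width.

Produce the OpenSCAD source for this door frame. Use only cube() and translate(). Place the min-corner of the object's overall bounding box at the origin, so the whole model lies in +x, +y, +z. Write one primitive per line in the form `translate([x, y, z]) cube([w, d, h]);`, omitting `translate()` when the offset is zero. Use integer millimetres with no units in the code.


cube([48, 81, 2105]);
translate([779, 0, 0]) cube([48, 81, 2105]);
translate([0, 0, 2105]) cube([827, 81, 83]);


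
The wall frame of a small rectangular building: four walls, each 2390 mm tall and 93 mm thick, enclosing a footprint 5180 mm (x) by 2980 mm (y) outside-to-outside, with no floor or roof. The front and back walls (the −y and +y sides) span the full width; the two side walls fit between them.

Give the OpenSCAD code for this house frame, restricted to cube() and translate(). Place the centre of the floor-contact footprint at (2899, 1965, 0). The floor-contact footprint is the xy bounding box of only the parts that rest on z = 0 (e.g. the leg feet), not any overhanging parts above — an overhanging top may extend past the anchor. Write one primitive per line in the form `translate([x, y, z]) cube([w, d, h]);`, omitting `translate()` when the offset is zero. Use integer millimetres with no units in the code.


translate([309, 475, 0]) cube([5180, 93, 2390]);
translate([309, 3362, 0]) cube([5180, 93, 2390]);
translate([309, 568, 0]) cube([93, 2794, 2390]);
translate([5396, 568, 0]) cube([93, 2794, 2390]);


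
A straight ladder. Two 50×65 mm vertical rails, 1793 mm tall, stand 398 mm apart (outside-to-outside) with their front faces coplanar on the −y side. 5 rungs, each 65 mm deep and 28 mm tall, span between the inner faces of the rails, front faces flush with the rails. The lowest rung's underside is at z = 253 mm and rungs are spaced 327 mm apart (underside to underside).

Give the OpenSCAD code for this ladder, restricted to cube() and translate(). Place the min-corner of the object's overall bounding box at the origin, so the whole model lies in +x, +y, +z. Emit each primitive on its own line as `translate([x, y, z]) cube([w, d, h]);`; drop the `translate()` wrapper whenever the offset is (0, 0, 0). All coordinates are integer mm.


// rung span = 398 - 2*50 = 298
// rung[k] z = 253 + k*327
cube([50, 65, 1793]);
translate([348, 0, 0]) cube([50, 65, 1793]);
translate([50, 0, 253]) cube([298, 65, 28]);
translate([50, 0, 580]) cube([298, 65, 28]);
translate([50, 0, 907]) cube([298, 65, 28]);
translate([50, 0, 1234]) cube([298, 65, 28]);
translate([50, 0, 1561]) cube([298, 65, 28]);


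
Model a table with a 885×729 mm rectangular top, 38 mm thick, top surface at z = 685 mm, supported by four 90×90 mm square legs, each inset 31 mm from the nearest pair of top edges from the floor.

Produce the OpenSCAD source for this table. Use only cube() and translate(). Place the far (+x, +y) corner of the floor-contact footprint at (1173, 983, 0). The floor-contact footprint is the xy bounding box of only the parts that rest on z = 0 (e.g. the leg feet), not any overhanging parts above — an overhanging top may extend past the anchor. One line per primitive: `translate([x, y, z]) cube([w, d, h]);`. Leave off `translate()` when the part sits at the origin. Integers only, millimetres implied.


translate([319, 285, 647]) cube([885, 729, 38]);
translate([350, 316, 0]) cube([90, 90, 647]);
translate([1083, 316, 0]) cube([90, 90, 647]);
translate([350, 893, 0]) cube([90, 90, 647]);
translate([1083, 893, 0]) cube([90, 90, 647]);


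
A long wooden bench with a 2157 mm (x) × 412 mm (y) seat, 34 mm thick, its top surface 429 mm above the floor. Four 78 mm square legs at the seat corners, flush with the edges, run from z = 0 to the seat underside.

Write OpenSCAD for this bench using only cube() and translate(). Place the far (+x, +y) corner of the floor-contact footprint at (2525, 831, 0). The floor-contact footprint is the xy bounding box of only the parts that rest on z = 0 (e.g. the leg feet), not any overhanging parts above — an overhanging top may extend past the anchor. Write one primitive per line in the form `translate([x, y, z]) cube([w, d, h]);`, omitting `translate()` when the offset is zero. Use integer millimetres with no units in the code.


translate([368, 419, 395]) cube([2157, 412, 34]);
translate([368, 419, 0]) cube([78, 78, 395]);
translate([368, 753, 0]) cube([78, 78, 395]);
translate([2447, 419, 0]) cube([78, 78, 395]);
translate([2447, 753, 0]) cube([78, 78, 395]);


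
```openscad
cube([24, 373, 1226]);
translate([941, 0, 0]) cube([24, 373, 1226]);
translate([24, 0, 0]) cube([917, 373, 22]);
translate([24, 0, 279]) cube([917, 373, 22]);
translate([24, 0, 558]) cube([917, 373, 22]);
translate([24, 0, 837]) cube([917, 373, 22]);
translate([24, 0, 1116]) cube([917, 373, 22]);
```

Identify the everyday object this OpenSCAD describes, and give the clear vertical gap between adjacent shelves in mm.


A bookshelf. The clear shelf gap is 257 mm.

Two tall side panels with 5 horizontal boards between them — a bookshelf. The first two shelf undersides are at z = 0 and z = 279; with shelf thickness 22, the clear gap is 279 − 0 − 22 = 257 mm.


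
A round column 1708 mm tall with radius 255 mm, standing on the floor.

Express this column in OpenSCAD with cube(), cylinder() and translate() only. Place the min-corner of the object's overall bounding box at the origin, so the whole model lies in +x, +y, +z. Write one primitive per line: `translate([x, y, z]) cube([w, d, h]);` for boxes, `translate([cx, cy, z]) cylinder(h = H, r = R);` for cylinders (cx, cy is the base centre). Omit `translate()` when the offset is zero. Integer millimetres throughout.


translate([255, 255, 0]) cylinder(h = 1708, r = 255);


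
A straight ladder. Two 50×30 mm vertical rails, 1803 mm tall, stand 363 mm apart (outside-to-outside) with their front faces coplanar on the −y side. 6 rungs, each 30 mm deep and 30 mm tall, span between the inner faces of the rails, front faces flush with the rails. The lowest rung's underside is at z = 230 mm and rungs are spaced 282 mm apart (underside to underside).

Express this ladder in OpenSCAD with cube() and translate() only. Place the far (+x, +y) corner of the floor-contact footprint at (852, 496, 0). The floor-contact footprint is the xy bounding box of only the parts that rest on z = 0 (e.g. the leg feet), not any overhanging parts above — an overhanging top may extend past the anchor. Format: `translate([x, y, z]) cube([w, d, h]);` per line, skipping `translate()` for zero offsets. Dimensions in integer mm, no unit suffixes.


translate([489, 466, 0]) cube([50, 30, 1803]);
translate([802, 466, 0]) cube([50, 30, 1803]);
translate([539, 466, 230]) cube([263, 30, 30]);
translate([539, 466, 512]) cube([263, 30, 30]);
translate([539, 466, 794]) cube([263, 30, 30]);
translate([539, 466, 1076]) cube([263, 30, 30]);
translate([539, 466, 1358]) cube([263, 30, 30]);
translate([539, 466, 1640]) cube([263, 30, 30]);


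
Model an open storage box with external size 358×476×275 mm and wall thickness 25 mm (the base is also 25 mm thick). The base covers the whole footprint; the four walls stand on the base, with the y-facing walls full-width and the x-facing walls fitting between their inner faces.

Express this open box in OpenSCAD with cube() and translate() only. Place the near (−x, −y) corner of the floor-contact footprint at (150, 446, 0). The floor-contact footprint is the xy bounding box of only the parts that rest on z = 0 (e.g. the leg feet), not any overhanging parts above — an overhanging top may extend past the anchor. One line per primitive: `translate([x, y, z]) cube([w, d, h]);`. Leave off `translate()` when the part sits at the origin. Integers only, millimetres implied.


translate([150, 446, 0]) cube([358, 476, 25]);
translate([150, 446, 25]) cube([358, 25, 250]);
translate([150, 897, 25]) cube([358, 25, 250]);
translate([150, 471, 25]) cube([25, 426, 250]);
translate([483, 471, 25]) cube([25, 426, 250]);


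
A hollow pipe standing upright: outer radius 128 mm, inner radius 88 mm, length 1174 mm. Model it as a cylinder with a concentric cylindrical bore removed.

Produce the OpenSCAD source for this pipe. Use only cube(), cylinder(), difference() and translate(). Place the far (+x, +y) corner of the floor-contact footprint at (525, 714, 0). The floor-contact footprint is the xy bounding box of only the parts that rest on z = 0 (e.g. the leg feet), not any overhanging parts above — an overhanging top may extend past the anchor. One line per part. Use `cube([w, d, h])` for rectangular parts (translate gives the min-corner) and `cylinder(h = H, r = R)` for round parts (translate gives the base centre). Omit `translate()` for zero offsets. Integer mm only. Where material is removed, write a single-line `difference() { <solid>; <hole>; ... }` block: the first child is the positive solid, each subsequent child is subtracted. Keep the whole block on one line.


difference() { translate([397, 586, 0]) cylinder(h = 1174, r = 128); translate([397, 586, 0]) cylinder(h = 1174, r = 88); }


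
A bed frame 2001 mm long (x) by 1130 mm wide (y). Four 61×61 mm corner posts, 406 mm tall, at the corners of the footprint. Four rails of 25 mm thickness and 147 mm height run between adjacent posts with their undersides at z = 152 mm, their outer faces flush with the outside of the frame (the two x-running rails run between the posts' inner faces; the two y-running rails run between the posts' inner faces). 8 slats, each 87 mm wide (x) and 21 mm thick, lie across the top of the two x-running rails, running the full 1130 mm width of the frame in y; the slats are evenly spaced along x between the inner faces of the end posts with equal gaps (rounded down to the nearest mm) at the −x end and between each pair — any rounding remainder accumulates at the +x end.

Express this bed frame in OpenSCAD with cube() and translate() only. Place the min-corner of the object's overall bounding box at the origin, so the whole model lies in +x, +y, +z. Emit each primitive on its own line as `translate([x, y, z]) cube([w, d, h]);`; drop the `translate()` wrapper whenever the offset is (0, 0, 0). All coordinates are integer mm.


cube([61, 61, 406]);
translate([0, 1069, 0]) cube([61, 61, 406]);
translate([1940, 0, 0]) cube([61, 61, 406]);
translate([1940, 1069, 0]) cube([61, 61, 406]);
translate([61, 0, 152]) cube([1879, 25, 147]);
translate([61, 1105, 152]) cube([1879, 25, 147]);
translate([0, 61, 152]) cube([25, 1008, 147]);
translate([1976, 61, 152]) cube([25, 1008, 147]);
translate([192, 0, 299]) cube([87, 1130, 21]);
translate([410, 0, 299]) cube([87, 1130, 21]);
translate([628, 0, 299]) cube([87, 1130, 21]);
translate([846, 0, 299]) cube([87, 1130, 21]);
translate([1064, 0, 299]) cube([87, 1130, 21]);
translate([1282, 0, 299]) cube([87, 1130, 21]);
translate([1500, 0, 299]) cube([87, 1130, 21]);
translate([1718, 0, 299]) cube([87, 1130, 21]);


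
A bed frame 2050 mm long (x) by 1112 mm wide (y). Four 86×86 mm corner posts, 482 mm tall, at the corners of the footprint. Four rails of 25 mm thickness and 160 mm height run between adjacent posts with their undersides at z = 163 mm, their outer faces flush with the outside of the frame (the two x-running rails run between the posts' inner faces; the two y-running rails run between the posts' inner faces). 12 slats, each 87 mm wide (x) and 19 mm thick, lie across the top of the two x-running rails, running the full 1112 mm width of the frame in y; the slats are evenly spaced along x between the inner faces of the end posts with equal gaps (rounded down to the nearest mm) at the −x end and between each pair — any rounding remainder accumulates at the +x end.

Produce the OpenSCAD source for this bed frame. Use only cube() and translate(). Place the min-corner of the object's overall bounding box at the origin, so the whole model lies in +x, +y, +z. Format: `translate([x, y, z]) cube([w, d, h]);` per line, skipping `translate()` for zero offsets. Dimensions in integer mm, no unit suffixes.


cube([86, 86, 482]);
translate([0, 1026, 0]) cube([86, 86, 482]);
translate([1964, 0, 0]) cube([86, 86, 482]);
translate([1964, 1026, 0]) cube([86, 86, 482]);
translate([86, 0, 163]) cube([1878, 25, 160]);
translate([86, 1087, 163]) cube([1878, 25, 160]);
translate([0, 86, 163]) cube([25, 940, 160]);
translate([2025, 86, 163]) cube([25, 940, 160]);
translate([150, 0, 323]) cube([87, 1112, 19]);
translate([301, 0, 323]) cube([87, 1112, 19]);
translate([452, 0, 323]) cube([87, 1112, 19]);
translate([603, 0, 323]) cube([87, 1112, 19]);
translate([754, 0, 323]) cube([87, 1112, 19]);
translate([905, 0, 323]) cube([87, 1112, 19]);
translate([1056, 0, 323]) cube([87, 1112, 19]);
translate([1207, 0, 323]) cube([87, 1112, 19]);
translate([1358, 0, 323]) cube([87, 1112, 19]);
translate([1509, 0, 323]) cube([87, 1112, 19]);
translate([1660, 0, 323]) cube([87, 1112, 19]);
translate([1811, 0, 323]) cube([87, 1112, 19]);
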